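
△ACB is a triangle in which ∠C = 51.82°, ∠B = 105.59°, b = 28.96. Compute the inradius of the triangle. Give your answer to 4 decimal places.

The third angle is ∠A = 180° − ∠C − ∠B = 22.59°.
Law of sines: a = b·sin A/sin B ≈ 11.549.
Law of sines: c = b·sin C/sin B ≈ 23.634.
Area = ½·b·a·sin C ≈ 131.46.
Semiperimeter s = (11.549+23.634+28.96)/2 = 32.072.
Inradius = area/s = 131.46/32.072 ≈ 4.0989.

4.0989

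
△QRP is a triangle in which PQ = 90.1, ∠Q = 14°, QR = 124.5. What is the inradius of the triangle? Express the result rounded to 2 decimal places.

10.53

By the law of cosines, RP² = PQ² + QR² − 2·PQ·QR·cos Q = 1849.8, so RP ≈ 43.009.
Area = ½·PQ·QR·sin Q ≈ 1356.9.
Semiperimeter s = (43.009+90.1+124.5)/2 = 128.8.
Inradius = area/s = 1356.9/128.8 ≈ 10.534.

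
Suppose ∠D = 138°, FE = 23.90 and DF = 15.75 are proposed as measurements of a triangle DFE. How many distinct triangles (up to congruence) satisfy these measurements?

DF·sin D = 15.75·sin(138°) ≈ 10.54.
Since ∠D is not acute, a triangle exists only if FE > DF; here FE > DF, so there is exactly one triangle.

1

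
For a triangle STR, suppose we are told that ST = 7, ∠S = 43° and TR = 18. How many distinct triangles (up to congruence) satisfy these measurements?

ST·sin S = 7·sin(43°) ≈ 4.774.
Since TR ≥ ST, exactly one triangle exists.

1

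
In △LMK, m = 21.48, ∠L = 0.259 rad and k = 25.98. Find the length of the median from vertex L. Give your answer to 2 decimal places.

23.53

By the law of cosines, l² = m² + k² − 2·m·k·cos L = 57.476, so l ≈ 7.5813.
Median from L: ½√(2·m² + 2·k² − l²) ≈ 23.533.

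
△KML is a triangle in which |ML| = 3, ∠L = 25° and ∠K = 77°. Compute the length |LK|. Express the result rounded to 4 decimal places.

The third angle is ∠M = 180° − ∠L − ∠K = 78.00°.
Law of sines: |LK| = |ML|·sin M/sin K ≈ 3.0116.

3.0116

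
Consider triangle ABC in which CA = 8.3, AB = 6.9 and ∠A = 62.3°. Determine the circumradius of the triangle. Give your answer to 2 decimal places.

R ≈ 4.49

By the law of cosines, BC² = CA² + AB² − 2·CA·AB·cos A = 63.257, so BC ≈ 7.9534.
Area = ½·CA·AB·sin A ≈ 25.353.
Circumradius = BC/(2 sin A) ≈ 4.4915.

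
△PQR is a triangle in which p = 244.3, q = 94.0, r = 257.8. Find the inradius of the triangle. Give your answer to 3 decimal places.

38.485

Semiperimeter s = (244.3 + 94 + 257.8)/2 = 298.05.
Heron's formula: area = √(298.05·53.75·204.05·40.25) ≈ 11471.
Inradius = area/s = 11471/298.05 ≈ 38.485.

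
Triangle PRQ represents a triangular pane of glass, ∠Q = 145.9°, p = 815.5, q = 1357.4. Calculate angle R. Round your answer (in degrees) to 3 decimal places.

14.417

Law of sines: sin P = p·sin Q/q ≈ 0.33682.
Since q ≥ p, only the acute value applies: ∠P ≈ 19.68°.
Then ∠R = 180° − ∠Q − ∠P ≈ 14.42°.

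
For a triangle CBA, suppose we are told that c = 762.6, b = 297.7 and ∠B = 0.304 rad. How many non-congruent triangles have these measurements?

c·sin B = 762.6·sin(0.304 rad) ≈ 228.3.
Since c sin B < b < c (228.3 < 297.7 < 762.6), two triangles exist.

2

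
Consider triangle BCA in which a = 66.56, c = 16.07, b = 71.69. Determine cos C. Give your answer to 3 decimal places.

By the law of cosines, cos C = (a² + b² − c²) / (2·a·b) ≈ 0.97570, so ∠C ≈ 12.66°.

0.976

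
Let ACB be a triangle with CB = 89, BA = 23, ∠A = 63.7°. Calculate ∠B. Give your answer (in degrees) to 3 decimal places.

Law of sines: sin C = BA·sin A/CB ≈ 0.23168.
Since CB ≥ BA, only the acute value applies: ∠C ≈ 13.40°.
Then ∠B = 180° − ∠A − ∠C ≈ 102.90°.

∠B ≈ 102.904°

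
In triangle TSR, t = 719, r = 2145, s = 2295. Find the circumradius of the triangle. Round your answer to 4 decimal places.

By the law of cosines, cos T = (s² + r² − t²) / (2·s·r) ≈ 0.94978, so ∠T ≈ 18.24°.
Circumradius = t/(2 sin T) ≈ 1148.8.

1148.8419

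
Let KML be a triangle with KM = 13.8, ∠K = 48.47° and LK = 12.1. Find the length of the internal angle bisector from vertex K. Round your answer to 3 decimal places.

By the law of cosines, ML² = LK² + KM² − 2·LK·KM·cos K = 115.43, so ML ≈ 10.744.
The bisector from K has length 2·LK·KM·cos(∠K/2)/(LK+KM) ≈ 11.758.

11.758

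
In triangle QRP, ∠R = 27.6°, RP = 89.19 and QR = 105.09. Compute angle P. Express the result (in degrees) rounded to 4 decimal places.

∠P ≈ 94.6278°

By the law of cosines, PQ² = QR² + RP² − 2·QR·RP·cos R = 2386, so PQ ≈ 48.847.
Law of cosines again: cos P = (RP² + PQ² − QR²)/(2·RP·PQ) ≈ -0.08068, so ∠P ≈ 94.63°.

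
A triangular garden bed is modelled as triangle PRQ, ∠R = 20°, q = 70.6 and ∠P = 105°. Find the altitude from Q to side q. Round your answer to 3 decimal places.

28.473

The third angle is ∠Q = 180° − ∠P − ∠R = 55.00°.
Law of sines: p = q·sin P/sin Q ≈ 83.25.
Law of sines: r = q·sin R/sin Q ≈ 29.478.
Area = ½·q·p·sin R ≈ 1005.1.
The altitude from Q has length 2·area/q ≈ 28.473.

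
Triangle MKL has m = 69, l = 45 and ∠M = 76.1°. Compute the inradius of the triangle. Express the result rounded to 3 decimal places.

15.741

Law of sines: sin L = l·sin M/m ≈ 0.63308.
Since m ≥ l, only the acute value applies: ∠L ≈ 39.28°.
Then ∠K = 180° − ∠M − ∠L ≈ 64.62°.
Law of sines gives k = m·sin K/sin M ≈ 64.222.
Area = ½·m·l·sin K ≈ 1402.7.
Semiperimeter s = (69+64.222+45)/2 = 89.111.
Inradius = area/s = 1402.7/89.111 ≈ 15.741.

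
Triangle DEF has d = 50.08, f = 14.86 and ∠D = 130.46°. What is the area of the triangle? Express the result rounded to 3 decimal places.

Law of sines: sin F = f·sin D/d ≈ 0.22577.
Since d ≥ f, only the acute value applies: ∠F ≈ 13.05°.
Then ∠E = 180° − ∠D − ∠F ≈ 36.49°.
Law of sines gives e = d·sin E/sin D ≈ 39.144.
Area = ½·d·f·sin E ≈ 221.29.

221.289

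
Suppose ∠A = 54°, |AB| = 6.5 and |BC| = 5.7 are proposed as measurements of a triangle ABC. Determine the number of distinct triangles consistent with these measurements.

2

|AB|·sin A = 6.5·sin(54°) ≈ 5.259.
Since |AB| sin A < |BC| < |AB| (5.259 < 5.7 < 6.5), two triangles exist.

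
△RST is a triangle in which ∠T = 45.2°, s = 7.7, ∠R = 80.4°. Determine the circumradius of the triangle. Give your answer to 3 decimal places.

The third angle is ∠S = 180° − ∠T − ∠R = 54.40°.
Law of sines: r = s·sin R/sin S ≈ 9.3373.
Law of sines: t = s·sin T/sin S ≈ 6.7196.
Circumradius = s/(2 sin S) ≈ 4.735.

4.735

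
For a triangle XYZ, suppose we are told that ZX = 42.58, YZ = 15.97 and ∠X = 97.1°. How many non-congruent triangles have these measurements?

0

ZX·sin X = 42.58·sin(97.1°) ≈ 42.25.
Since ∠X is not acute, a triangle exists only if YZ > ZX; here YZ ≤ ZX, so there is no triangle.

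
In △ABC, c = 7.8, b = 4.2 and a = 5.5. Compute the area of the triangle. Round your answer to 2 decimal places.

area ≈ 11.09

Semiperimeter s = (5.5 + 4.2 + 7.8)/2 = 8.75.
Heron's formula: area = √(8.75·3.25·4.55·0.95) ≈ 11.087.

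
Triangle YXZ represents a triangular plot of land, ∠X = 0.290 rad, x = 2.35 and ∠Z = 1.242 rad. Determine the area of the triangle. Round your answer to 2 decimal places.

area ≈ 9.13

The third angle is ∠Y = π − ∠X − ∠Z = 1.610 rad.
Law of sines: y = x·sin Y/sin X ≈ 8.212.
Law of sines: z = x·sin Z/sin X ≈ 7.7779.
Area = ½·x·y·sin Z ≈ 9.1322.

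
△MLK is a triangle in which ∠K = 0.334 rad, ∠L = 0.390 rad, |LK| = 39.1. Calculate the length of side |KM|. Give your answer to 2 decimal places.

The third angle is ∠M = π − ∠L − ∠K = 2.418 rad.
Law of sines: |KM| = |LK|·sin L/sin M ≈ 22.442.

22.44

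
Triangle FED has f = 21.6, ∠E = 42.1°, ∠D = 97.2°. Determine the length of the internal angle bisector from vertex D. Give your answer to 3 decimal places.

The third angle is ∠F = 180° − ∠E − ∠D = 40.70°.
Law of sines: e = f·sin E/sin F ≈ 22.207.
Law of sines: d = f·sin D/sin F ≈ 32.863.
The bisector from D has length 2·f·e·cos(∠D/2)/(f+e) ≈ 14.482.

t_D ≈ 14.482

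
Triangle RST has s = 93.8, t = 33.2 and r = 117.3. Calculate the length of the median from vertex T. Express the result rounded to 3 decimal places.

m_T ≈ 104.897

Median from T: ½√(2·r² + 2·s² − t²) ≈ 104.9.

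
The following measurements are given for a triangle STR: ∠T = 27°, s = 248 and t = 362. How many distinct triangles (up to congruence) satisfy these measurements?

s·sin T = 248·sin(27°) ≈ 112.6.
Since t ≥ s, exactly one triangle exists.

1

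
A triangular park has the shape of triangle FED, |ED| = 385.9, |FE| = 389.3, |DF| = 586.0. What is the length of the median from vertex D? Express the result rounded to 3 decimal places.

456.365

Median from D: ½√(2·|ED|² + 2·|DF|² − |FE|²) ≈ 456.36.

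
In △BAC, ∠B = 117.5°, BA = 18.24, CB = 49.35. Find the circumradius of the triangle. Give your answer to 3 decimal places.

By the law of cosines, AC² = CB² + BA² − 2·CB·BA·cos B = 3599.4, so AC ≈ 59.995.
Area = ½·CB·BA·sin B ≈ 399.22.
Circumradius = AC/(2 sin B) ≈ 33.819.

R ≈ 33.819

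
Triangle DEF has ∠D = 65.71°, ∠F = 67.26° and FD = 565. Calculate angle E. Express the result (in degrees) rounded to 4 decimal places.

The third angle is ∠E = 180° − ∠F − ∠D = 47.03°.

47.0300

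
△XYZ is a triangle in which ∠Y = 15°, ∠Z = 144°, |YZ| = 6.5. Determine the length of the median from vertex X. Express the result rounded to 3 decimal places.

The third angle is ∠X = 180° − ∠Y − ∠Z = 21.00°.
Law of sines: |ZX| = |YZ|·sin Y/sin X ≈ 4.6944.
Law of sines: |XY| = |YZ|·sin Z/sin X ≈ 10.661.
Median from X: ½√(2·|ZX|² + 2·|XY|² − |YZ|²) ≈ 7.5687.

m_X ≈ 7.569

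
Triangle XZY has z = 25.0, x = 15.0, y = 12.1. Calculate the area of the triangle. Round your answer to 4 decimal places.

Semiperimeter s = (15 + 25 + 12.1)/2 = 26.05.
Heron's formula: area = √(26.05·11.05·1.05·13.95) ≈ 64.933.

64.9332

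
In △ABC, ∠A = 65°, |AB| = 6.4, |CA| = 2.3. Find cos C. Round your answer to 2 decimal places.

cos C ≈ -0.07

By the law of cosines, |BC|² = |CA|² + |AB|² − 2·|CA|·|AB|·cos A = 33.808, so |BC| ≈ 5.8145.
Law of cosines again: cos C = (|BC|² + |CA|² − |AB|²)/(2·|BC|·|CA|) ≈ -0.06961, so ∠C ≈ 93.99°.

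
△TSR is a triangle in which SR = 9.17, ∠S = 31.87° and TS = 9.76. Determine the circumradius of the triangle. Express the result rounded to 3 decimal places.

By the law of cosines, RT² = TS² + SR² − 2·TS·SR·cos S = 27.332, so RT ≈ 5.228.
Area = ½·TS·SR·sin S ≈ 23.628.
Circumradius = RT/(2 sin S) ≈ 4.9509.

4.951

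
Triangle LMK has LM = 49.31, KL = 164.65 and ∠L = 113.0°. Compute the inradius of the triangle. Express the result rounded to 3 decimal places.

By the law of cosines, MK² = KL² + LM² − 2·KL·LM·cos L = 35886, so MK ≈ 189.44.
Area = ½·KL·LM·sin L ≈ 3736.7.
Semiperimeter s = (189.44+164.65+49.31)/2 = 201.7.
Inradius = area/s = 3736.7/201.7 ≈ 18.526.

18.526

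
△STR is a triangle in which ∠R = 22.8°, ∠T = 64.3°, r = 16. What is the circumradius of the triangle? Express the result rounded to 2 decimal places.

The third angle is ∠S = 180° − ∠T − ∠R = 92.90°.
Law of sines: s = r·sin S/sin R ≈ 41.236.
Law of sines: t = r·sin T/sin R ≈ 37.204.
Circumradius = r/(2 sin R) ≈ 20.644.

20.64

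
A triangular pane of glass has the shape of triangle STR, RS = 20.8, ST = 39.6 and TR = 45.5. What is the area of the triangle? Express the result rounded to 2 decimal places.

411.47

Semiperimeter s = (45.5 + 20.8 + 39.6)/2 = 52.95.
Heron's formula: area = √(52.95·7.45·32.15·13.35) ≈ 411.47.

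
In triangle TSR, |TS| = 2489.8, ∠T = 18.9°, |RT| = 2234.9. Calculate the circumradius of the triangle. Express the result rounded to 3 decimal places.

By the law of cosines, |SR|² = |RT|² + |TS|² − 2·|RT|·|TS|·cos T = 6.6499e+05, so |SR| ≈ 815.47.
Area = ½·|RT|·|TS|·sin T ≈ 9.0121e+05.
Circumradius = |SR|/(2 sin T) ≈ 1258.8.

1258.756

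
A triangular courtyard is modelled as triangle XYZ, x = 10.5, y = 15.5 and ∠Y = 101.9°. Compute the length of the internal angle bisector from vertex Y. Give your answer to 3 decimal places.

6.263

Law of sines: sin X = x·sin Y/y ≈ 0.66286.
Since y ≥ x, only the acute value applies: ∠X ≈ 41.52°.
Then ∠Z = 180° − ∠Y − ∠X ≈ 36.58°.
Law of sines gives z = y·sin Z/sin Y ≈ 9.4404.
The bisector from Y has length 2·z·x·cos(∠Y/2)/(z+x) ≈ 6.2635.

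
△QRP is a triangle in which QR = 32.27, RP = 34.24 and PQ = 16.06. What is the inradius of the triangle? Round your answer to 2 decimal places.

6.23

Semiperimeter s = (34.24 + 16.06 + 32.27)/2 = 41.285.
Heron's formula: area = √(41.285·7.045·25.225·9.015) ≈ 257.18.
Inradius = area/s = 257.18/41.285 ≈ 6.2294.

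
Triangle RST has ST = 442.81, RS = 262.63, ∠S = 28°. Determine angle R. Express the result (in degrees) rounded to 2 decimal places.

By the law of cosines, TR² = RS² + ST² − 2·RS·ST·cos S = 59690, so TR ≈ 244.32.
Law of cosines again: cos R = (TR² + RS² − ST²)/(2·TR·RS) ≈ -0.52534, so ∠R ≈ 121.69°.

∠R ≈ 121.69°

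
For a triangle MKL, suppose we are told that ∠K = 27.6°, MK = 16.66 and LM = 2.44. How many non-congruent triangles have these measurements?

MK·sin K = 16.66·sin(27.6°) ≈ 7.719.
Since LM = 2.44 < 7.719 = MK sin K, no triangle exists.

0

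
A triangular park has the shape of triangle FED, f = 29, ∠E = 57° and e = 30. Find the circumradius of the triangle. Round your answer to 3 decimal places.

Law of sines: sin F = f·sin E/e ≈ 0.81071.
Since e ≥ f, only the acute value applies: ∠F ≈ 54.17°.
Then ∠D = 180° − ∠E − ∠F ≈ 68.83°.
Law of sines gives d = e·sin D/sin E ≈ 33.358.
Circumradius = e/(2 sin E) ≈ 17.885.

R ≈ 17.885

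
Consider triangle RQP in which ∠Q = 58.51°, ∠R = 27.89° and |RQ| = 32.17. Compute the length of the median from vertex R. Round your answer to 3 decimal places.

m_R ≈ 28.955

The third angle is ∠P = 180° − ∠R − ∠Q = 93.60°.
Law of sines: |QP| = |RQ|·sin R/sin P ≈ 15.078.
Law of sines: |PR| = |RQ|·sin Q/sin P ≈ 27.487.
Median from R: ½√(2·|PR|² + 2·|RQ|² − |QP|²) ≈ 28.955.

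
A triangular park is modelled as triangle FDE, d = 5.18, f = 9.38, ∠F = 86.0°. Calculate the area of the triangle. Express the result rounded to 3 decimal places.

21.160

Law of sines: sin D = d·sin F/f ≈ 0.55089.
Since f ≥ d, only the acute value applies: ∠D ≈ 33.43°.
Then ∠E = 180° − ∠F − ∠D ≈ 60.57°.
Law of sines gives e = f·sin E/sin F ≈ 8.1897.
Area = ½·f·d·sin E ≈ 21.16.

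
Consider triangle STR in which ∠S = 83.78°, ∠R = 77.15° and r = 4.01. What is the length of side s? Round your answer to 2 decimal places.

The third angle is ∠T = 180° − ∠R − ∠S = 19.07°.
Law of sines: s = r·sin S/sin R ≈ 4.0888.

4.09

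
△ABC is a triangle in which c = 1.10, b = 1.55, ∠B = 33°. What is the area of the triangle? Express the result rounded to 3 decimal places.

Law of sines: sin C = c·sin B/b ≈ 0.38652.
Since b ≥ c, only the acute value applies: ∠C ≈ 22.74°.
Then ∠A = 180° − ∠B − ∠C ≈ 124.26°.
Law of sines gives a = b·sin A/sin B ≈ 2.3521.
Area = ½·b·c·sin A ≈ 0.70457.

area ≈ 0.705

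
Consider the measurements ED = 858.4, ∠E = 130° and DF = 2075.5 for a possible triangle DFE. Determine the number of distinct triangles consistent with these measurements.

ED·sin E = 858.4·sin(130°) ≈ 657.6.
Since ∠E is not acute, a triangle exists only if DF > ED; here DF > ED, so there is exactly one triangle.

1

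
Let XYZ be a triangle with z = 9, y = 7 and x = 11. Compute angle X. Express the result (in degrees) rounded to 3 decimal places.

∠X ≈ 85.904°

By the law of cosines, cos X = (y² + z² − x²) / (2·y·z) ≈ 0.07143, so ∠X ≈ 85.90°.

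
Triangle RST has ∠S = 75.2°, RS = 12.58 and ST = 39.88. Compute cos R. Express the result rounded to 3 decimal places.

0.062

By the law of cosines, TR² = RS² + ST² − 2·RS·ST·cos S = 1492.4, so TR ≈ 38.631.
Law of cosines again: cos R = (TR² + RS² − ST²)/(2·TR·RS) ≈ 0.06194, so ∠R ≈ 86.45°.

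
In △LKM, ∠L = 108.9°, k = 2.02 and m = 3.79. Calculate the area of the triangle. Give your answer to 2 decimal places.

3.62

Area = ½·k·m·sin L ≈ 3.6215.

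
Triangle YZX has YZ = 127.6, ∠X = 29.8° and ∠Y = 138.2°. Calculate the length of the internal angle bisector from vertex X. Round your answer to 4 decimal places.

t_X ≈ 78.6432

The third angle is ∠Z = 180° − ∠X − ∠Y = 12.00°.
Law of sines: ZX = YZ·sin Y/sin X ≈ 171.13.
Law of sines: XY = YZ·sin Z/sin X ≈ 53.382.
The bisector from X has length 2·ZX·XY·cos(∠X/2)/(ZX+XY) ≈ 78.643.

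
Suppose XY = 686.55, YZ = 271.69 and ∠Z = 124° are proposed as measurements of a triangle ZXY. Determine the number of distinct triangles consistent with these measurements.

YZ·sin Z = 271.69·sin(124°) ≈ 225.2.
Since ∠Z is not acute, a triangle exists only if XY > YZ; here XY > YZ, so there is exactly one triangle.

1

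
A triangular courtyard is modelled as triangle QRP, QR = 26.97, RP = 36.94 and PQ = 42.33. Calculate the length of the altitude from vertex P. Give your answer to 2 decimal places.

Semiperimeter s = (36.94 + 42.33 + 26.97)/2 = 53.12.
Heron's formula: area = √(53.12·16.18·10.79·26.15) ≈ 492.45.
The altitude from P has length 2·area/QR ≈ 36.519.

h_P ≈ 36.52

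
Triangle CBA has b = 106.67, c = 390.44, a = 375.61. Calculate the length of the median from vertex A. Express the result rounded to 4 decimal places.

215.9635

Median from A: ½√(2·c² + 2·b² − a²) ≈ 215.96.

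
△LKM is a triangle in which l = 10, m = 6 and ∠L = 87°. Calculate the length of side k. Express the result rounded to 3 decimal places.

Law of sines: sin M = m·sin L/l ≈ 0.59918.
Since l ≥ m, only the acute value applies: ∠M ≈ 36.81°.
Then ∠K = 180° − ∠L − ∠M ≈ 56.19°.
Law of sines gives k = l·sin K/sin L ≈ 8.3202.

8.320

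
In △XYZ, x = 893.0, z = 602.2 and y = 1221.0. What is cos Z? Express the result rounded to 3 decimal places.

0.883

By the law of cosines, cos Z = (x² + y² − z²) / (2·x·y) ≈ 0.88304, so ∠Z ≈ 27.99°.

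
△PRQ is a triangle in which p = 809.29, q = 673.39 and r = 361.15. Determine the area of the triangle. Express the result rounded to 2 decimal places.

Semiperimeter s = (809.29 + 361.15 + 673.39)/2 = 921.91.
Heron's formula: area = √(921.91·112.62·560.76·248.52) ≈ 1.2029e+05.

area ≈ 120292.44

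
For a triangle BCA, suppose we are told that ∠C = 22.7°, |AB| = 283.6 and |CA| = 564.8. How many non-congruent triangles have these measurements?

2

|CA|·sin C = 564.8·sin(22.7°) ≈ 218.
Since |CA| sin C < |AB| < |CA| (218 < 283.6 < 564.8), two triangles exist.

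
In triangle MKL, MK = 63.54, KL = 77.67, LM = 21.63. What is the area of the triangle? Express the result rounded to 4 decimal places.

area ≈ 571.3197

Semiperimeter s = (77.67 + 21.63 + 63.54)/2 = 81.42.
Heron's formula: area = √(81.42·3.75·59.79·17.88) ≈ 571.32.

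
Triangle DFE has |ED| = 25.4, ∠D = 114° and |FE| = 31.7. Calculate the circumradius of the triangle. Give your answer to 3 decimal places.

R ≈ 17.350

Law of sines: sin F = |ED|·sin D/|FE| ≈ 0.73199.
Since |FE| ≥ |ED|, only the acute value applies: ∠F ≈ 47.05°.
Then ∠E = 180° − ∠D − ∠F ≈ 18.95°.
Law of sines gives |DF| = |FE|·sin E/sin D ≈ 11.267.
Circumradius = |FE|/(2 sin D) ≈ 17.35.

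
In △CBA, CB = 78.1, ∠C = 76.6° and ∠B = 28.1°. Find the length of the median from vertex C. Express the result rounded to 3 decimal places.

The third angle is ∠A = 180° − ∠C − ∠B = 75.30°.
Law of sines: BA = CB·sin C/sin A ≈ 78.545.
Law of sines: AC = CB·sin B/sin A ≈ 38.031.
Median from C: ½√(2·AC² + 2·CB² − BA²) ≈ 47.23.

47.230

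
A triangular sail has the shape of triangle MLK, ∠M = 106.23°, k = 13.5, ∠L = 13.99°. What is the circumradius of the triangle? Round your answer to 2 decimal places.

R ≈ 7.81

The third angle is ∠K = 180° − ∠M − ∠L = 59.78°.
Law of sines: m = k·sin M/sin K ≈ 15.001.
Law of sines: l = k·sin L/sin K ≈ 3.777.
Circumradius = k/(2 sin K) ≈ 7.8116.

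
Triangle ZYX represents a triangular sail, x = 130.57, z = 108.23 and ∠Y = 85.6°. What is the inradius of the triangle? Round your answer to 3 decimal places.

r ≈ 35.060

By the law of cosines, y² = x² + z² − 2·x·z·cos Y = 26594, so y ≈ 163.08.
Area = ½·x·z·sin Y ≈ 7045.
Semiperimeter s = (108.23+163.08+130.57)/2 = 200.94.
Inradius = area/s = 7045/200.94 ≈ 35.06.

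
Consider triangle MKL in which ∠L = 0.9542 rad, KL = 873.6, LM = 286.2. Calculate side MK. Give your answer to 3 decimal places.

By the law of cosines, MK² = KL² + LM² − 2·KL·LM·cos L = 5.5593e+05, so MK ≈ 745.61.

745.606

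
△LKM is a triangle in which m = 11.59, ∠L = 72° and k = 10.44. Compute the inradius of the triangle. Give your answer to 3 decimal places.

By the law of cosines, l² = k² + m² − 2·k·m·cos L = 168.54, so l ≈ 12.982.
Area = ½·k·m·sin L ≈ 57.539.
Semiperimeter s = (12.982+10.44+11.59)/2 = 17.506.
Inradius = area/s = 57.539/17.506 ≈ 3.2868.

r ≈ 3.287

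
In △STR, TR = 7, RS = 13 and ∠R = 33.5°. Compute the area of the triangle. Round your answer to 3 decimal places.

area ≈ 25.113

Area = ½·TR·RS·sin R ≈ 25.113.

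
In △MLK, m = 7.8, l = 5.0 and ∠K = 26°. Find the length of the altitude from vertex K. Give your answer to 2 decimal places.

By the law of cosines, k² = m² + l² − 2·m·l·cos K = 15.734, so k ≈ 3.9666.
Area = ½·m·l·sin K ≈ 8.5482.
The altitude from K has length 2·area/k ≈ 4.3101.

h_K ≈ 4.31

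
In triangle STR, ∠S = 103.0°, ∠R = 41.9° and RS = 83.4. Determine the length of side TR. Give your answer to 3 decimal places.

141.325

The third angle is ∠T = 180° − ∠R − ∠S = 35.10°.
Law of sines: TR = RS·sin S/sin T ≈ 141.32.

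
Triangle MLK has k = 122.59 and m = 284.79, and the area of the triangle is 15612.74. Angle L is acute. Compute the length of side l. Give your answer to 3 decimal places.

From area = ½·k·m·sin L, we get sin L = 2·area/(k·m) ≈ 0.89439.
Taking the acute solution, ∠L ≈ 63.43°.
Law of cosines then gives l ≈ 254.76.

254.760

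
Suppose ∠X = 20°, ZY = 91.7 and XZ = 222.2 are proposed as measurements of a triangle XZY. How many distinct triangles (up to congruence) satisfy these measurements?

2

XZ·sin X = 222.2·sin(20°) ≈ 76.
Since XZ sin X < ZY < XZ (76 < 91.7 < 222.2), two triangles exist.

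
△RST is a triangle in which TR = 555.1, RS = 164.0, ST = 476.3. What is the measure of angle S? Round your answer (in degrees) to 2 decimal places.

By the law of cosines, cos S = (RS² + ST² − TR²) / (2·RS·ST) ≈ -0.34807, so ∠S ≈ 110.37°.

110.37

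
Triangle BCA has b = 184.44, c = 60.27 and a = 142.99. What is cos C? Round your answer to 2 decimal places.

cos C ≈ 0.96

By the law of cosines, cos C = (a² + b² − c²) / (2·a·b) ≈ 0.96371, so ∠C ≈ 15.48°.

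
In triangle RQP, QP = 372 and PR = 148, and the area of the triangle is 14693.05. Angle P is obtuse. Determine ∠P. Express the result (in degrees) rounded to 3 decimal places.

147.741

From area = ½·QP·PR·sin P, we get sin P = 2·area/(QP·PR) ≈ 0.53375.
Taking the obtuse solution, ∠P ≈ 147.74°.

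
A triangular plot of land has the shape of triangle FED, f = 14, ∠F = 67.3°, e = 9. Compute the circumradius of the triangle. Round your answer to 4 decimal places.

R ≈ 7.5878

Law of sines: sin E = e·sin F/f ≈ 0.59306.
Since f ≥ e, only the acute value applies: ∠E ≈ 36.37°.
Then ∠D = 180° − ∠F − ∠E ≈ 76.33°.
Law of sines gives d = f·sin D/sin F ≈ 14.745.
Circumradius = f/(2 sin F) ≈ 7.5878.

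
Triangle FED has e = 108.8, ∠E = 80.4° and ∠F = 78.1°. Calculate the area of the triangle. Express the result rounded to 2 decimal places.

area ≈ 2152.75

The third angle is ∠D = 180° − ∠F − ∠E = 21.50°.
Law of sines: f = e·sin F/sin E ≈ 107.97.
Law of sines: d = e·sin D/sin E ≈ 40.442.
Area = ½·e·f·sin D ≈ 2152.7.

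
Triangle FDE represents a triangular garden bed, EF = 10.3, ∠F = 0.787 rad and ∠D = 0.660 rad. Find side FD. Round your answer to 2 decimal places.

16.67

The third angle is ∠E = π − ∠F − ∠D = 1.695 rad.
Law of sines: FD = EF·sin E/sin D ≈ 16.671.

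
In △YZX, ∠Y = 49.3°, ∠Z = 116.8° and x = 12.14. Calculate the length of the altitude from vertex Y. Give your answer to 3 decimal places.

10.836

The third angle is ∠X = 180° − ∠Y − ∠Z = 13.90°.
Law of sines: y = x·sin Y/sin X ≈ 38.313.
Law of sines: z = x·sin Z/sin X ≈ 45.107.
Area = ½·x·y·sin Z ≈ 207.58.
The altitude from Y has length 2·area/y ≈ 10.836.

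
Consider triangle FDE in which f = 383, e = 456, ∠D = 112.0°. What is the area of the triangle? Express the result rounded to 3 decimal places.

Area = ½·e·f·sin D ≈ 80965.

80965.403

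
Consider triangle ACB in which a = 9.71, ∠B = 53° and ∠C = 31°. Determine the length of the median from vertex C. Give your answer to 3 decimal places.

The third angle is ∠A = 180° − ∠C − ∠B = 96.00°.
Law of sines: c = a·sin C/sin A ≈ 5.0286.
Law of sines: b = a·sin B/sin A ≈ 7.7975.
Median from C: ½√(2·b² + 2·a² − c²) ≈ 8.4392.

m_C ≈ 8.439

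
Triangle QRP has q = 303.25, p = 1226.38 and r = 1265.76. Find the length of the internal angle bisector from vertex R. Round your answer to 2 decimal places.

342.41

By the law of cosines, cos R = (p² + q² − r²) / (2·p·q) ≈ -0.00831, so ∠R ≈ 90.48°.
The bisector from R has length 2·p·q·cos(∠R/2)/(p+q) ≈ 342.41.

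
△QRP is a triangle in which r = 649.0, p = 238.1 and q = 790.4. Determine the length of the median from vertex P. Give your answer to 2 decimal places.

m_P ≈ 713.30

Median from P: ½√(2·q² + 2·r² − p²) ≈ 713.3.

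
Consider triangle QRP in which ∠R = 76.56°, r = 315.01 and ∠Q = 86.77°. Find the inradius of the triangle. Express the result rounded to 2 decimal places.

The third angle is ∠P = 180° − ∠Q − ∠R = 16.67°.
Law of sines: q = r·sin Q/sin R ≈ 323.37.
Law of sines: p = r·sin P/sin R ≈ 92.908.
Area = ½·r·q·sin P ≈ 14610.
Semiperimeter s = (323.37+315.01+92.908)/2 = 365.64.
Inradius = area/s = 14610/365.64 ≈ 39.958.

39.96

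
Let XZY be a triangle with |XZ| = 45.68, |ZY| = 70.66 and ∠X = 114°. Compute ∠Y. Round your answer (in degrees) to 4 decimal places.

∠Y ≈ 36.1986°

Law of sines: sin Y = |XZ|·sin X/|ZY| ≈ 0.59059.
Since |ZY| ≥ |XZ|, only the acute value applies: ∠Y ≈ 36.20°.
Then ∠Z = 180° − ∠X − ∠Y ≈ 29.80°.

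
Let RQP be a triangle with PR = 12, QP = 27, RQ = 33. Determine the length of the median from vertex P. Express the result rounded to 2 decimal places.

12.82

Median from P: ½√(2·QP² + 2·PR² − RQ²) ≈ 12.816.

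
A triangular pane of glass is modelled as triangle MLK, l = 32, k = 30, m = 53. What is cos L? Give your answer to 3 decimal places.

By the law of cosines, cos L = (k² + m² − l²) / (2·k·m) ≈ 0.84434, so ∠L ≈ 32.40°.

cos L ≈ 0.844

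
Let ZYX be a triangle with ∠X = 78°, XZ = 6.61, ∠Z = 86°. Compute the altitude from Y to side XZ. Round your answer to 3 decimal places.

The third angle is ∠Y = 180° − ∠X − ∠Z = 16.00°.
Law of sines: YX = XZ·sin Z/sin Y ≈ 23.922.
Law of sines: ZY = XZ·sin X/sin Y ≈ 23.457.
Area = ½·XZ·YX·sin X ≈ 77.336.
The altitude from Y has length 2·area/XZ ≈ 23.4.

h_Y ≈ 23.400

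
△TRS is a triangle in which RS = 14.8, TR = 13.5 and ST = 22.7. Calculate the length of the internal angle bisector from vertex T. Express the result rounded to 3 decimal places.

By the law of cosines, cos T = (ST² + TR² − RS²) / (2·ST·TR) ≈ 0.78071, so ∠T ≈ 38.67°.
The bisector from T has length 2·ST·TR·cos(∠T/2)/(ST+TR) ≈ 15.976.

t_T ≈ 15.976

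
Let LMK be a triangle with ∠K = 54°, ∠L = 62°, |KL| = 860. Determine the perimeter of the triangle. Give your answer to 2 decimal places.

perimeter ≈ 2478.94

The third angle is ∠M = 180° − ∠K − ∠L = 64.00°.
Law of sines: |MK| = |KL|·sin L/sin M ≈ 844.84.
Law of sines: |LM| = |KL|·sin K/sin M ≈ 774.1.
Semiperimeter s = (844.84+860+774.1)/2 = 1239.5.
Perimeter = 844.84 + 860 + 774.1 = 2478.9.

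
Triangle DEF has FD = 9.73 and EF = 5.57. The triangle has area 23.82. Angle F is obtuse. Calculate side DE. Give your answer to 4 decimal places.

From area = ½·EF·FD·sin F, we get sin F = 2·area/(EF·FD) ≈ 0.87903.
Taking the obtuse solution, ∠F ≈ 118.47°.
Law of cosines then gives DE ≈ 13.318.

13.3182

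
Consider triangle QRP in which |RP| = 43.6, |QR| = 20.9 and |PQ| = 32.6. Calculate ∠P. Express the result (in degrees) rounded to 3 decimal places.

By the law of cosines, cos P = (|RP|² + |PQ|² − |QR|²) / (2·|RP|·|PQ|) ≈ 0.88891, so ∠P ≈ 27.26°.

27.264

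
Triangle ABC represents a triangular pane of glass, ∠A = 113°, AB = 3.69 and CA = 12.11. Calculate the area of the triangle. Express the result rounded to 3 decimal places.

Area = ½·CA·AB·sin A ≈ 20.567.

area ≈ 20.567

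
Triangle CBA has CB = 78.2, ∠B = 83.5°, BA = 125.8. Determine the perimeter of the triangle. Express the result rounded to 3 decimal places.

344.405

By the law of cosines, AC² = CB² + BA² − 2·CB·BA·cos B = 19714, so AC ≈ 140.41.
Semiperimeter s = (125.8+140.41+78.2)/2 = 172.2.
Perimeter = 125.8 + 140.41 + 78.2 = 344.41.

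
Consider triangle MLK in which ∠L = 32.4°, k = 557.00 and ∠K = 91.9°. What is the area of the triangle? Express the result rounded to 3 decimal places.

The third angle is ∠M = 180° − ∠L − ∠K = 55.70°.
Law of sines: m = k·sin M/sin K ≈ 460.39.
Law of sines: l = k·sin L/sin K ≈ 298.62.
Area = ½·k·m·sin L ≈ 68703.

area ≈ 68702.949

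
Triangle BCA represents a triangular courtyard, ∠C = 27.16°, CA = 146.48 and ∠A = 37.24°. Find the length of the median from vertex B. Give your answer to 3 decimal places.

m_B ≈ 47.066

The third angle is ∠B = 180° − ∠C − ∠A = 115.60°.
Law of sines: AB = CA·sin C/sin B ≈ 74.143.
Law of sines: BC = CA·sin A/sin B ≈ 98.292.
Median from B: ½√(2·AB² + 2·BC² − CA²) ≈ 47.066.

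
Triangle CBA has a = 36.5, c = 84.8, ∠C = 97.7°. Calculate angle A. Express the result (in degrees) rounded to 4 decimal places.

25.2484

Law of sines: sin A = a·sin C/c ≈ 0.42654.
Since c ≥ a, only the acute value applies: ∠A ≈ 25.25°.
Then ∠B = 180° − ∠C − ∠A ≈ 57.05°.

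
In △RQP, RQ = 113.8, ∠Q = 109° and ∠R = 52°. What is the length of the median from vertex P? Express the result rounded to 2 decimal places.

298.85

The third angle is ∠P = 180° − ∠R − ∠Q = 19.00°.
Law of sines: QP = RQ·sin R/sin P ≈ 275.44.
Law of sines: PR = RQ·sin Q/sin P ≈ 330.5.
Median from P: ½√(2·QP² + 2·PR² − RQ²) ≈ 298.85.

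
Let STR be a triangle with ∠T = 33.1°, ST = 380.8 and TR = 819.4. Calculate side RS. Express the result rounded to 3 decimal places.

541.888

By the law of cosines, RS² = ST² + TR² − 2·ST·TR·cos T = 2.9364e+05, so RS ≈ 541.89.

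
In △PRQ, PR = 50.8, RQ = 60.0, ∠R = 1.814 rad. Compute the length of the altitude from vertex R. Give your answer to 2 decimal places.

By the law of cosines, QP² = PR² + RQ² − 2·PR·RQ·cos R = 7648.6, so QP ≈ 87.456.
Area = ½·PR·RQ·sin R ≈ 1479.2.
The altitude from R has length 2·area/QP ≈ 33.826.

33.83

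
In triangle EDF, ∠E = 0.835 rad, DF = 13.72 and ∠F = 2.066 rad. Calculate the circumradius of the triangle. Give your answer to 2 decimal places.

The third angle is ∠D = π − ∠F − ∠E = 0.241 rad.
Law of sines: FE = DF·sin D/sin E ≈ 4.4101.
Law of sines: ED = DF·sin F/sin E ≈ 16.285.
Circumradius = DF/(2 sin E) ≈ 9.2541.

R ≈ 9.25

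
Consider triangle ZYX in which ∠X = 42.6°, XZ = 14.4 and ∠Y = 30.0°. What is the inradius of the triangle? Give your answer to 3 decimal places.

The third angle is ∠Z = 180° − ∠Y − ∠X = 107.40°.
Law of sines: YX = XZ·sin Z/sin Y ≈ 27.482.
Law of sines: ZY = XZ·sin X/sin Y ≈ 19.494.
Area = ½·XZ·YX·sin X ≈ 133.93.
Semiperimeter s = (27.482+14.4+19.494)/2 = 30.688.
Inradius = area/s = 133.93/30.688 ≈ 4.3644.

4.364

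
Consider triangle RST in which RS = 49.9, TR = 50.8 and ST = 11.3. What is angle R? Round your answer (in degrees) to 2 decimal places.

By the law of cosines, cos R = (TR² + RS² − ST²) / (2·TR·RS) ≈ 0.97497, so ∠R ≈ 12.85°.

12.85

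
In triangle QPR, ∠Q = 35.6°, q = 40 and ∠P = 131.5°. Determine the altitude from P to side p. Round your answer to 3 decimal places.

h_P ≈ 8.930

The third angle is ∠R = 180° − ∠Q − ∠P = 12.90°.
Law of sines: p = q·sin P/sin Q ≈ 51.464.
Law of sines: r = q·sin R/sin Q ≈ 15.34.
Area = ½·q·p·sin R ≈ 229.79.
The altitude from P has length 2·area/p ≈ 8.93.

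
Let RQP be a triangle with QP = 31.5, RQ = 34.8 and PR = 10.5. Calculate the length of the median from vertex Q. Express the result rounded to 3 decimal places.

Median from Q: ½√(2·RQ² + 2·QP² − PR²) ≈ 32.773.

m_Q ≈ 32.773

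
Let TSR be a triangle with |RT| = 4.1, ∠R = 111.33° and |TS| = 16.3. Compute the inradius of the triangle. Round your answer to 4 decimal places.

Law of sines: sin S = |RT|·sin R/|TS| ≈ 0.23430.
Since |TS| ≥ |RT|, only the acute value applies: ∠S ≈ 13.55°.
Then ∠T = 180° − ∠R − ∠S ≈ 55.12°.
Law of sines gives |SR| = |TS|·sin T/sin R ≈ 14.355.
Area = ½·|TS|·|RT|·sin T ≈ 27.412.
Semiperimeter s = (14.355+4.1+16.3)/2 = 17.377.
Inradius = area/s = 27.412/17.377 ≈ 1.5774.

1.5774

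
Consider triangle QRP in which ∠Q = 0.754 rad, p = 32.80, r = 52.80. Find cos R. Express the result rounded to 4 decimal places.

By the law of cosines, q² = r² + p² − 2·r·p·cos Q = 1338.8, so q ≈ 36.59.
Law of cosines again: cos R = (p² + q² − r²)/(2·p·q) ≈ -0.15548, so ∠R ≈ 1.727 rad.

cos R ≈ -0.1555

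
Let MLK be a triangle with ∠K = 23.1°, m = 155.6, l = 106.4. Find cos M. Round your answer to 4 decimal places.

-0.5155

By the law of cosines, k² = m² + l² − 2·m·l·cos K = 5075.5, so k ≈ 71.242.
Law of cosines again: cos M = (l² + k² − m²)/(2·l·k) ≈ -0.51548, so ∠M ≈ 121.03°.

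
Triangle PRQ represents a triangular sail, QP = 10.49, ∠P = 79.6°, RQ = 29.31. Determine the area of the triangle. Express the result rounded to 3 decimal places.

151.296

Law of sines: sin R = QP·sin P/RQ ≈ 0.35202.
Since RQ ≥ QP, only the acute value applies: ∠R ≈ 20.61°.
Then ∠Q = 180° − ∠P − ∠R ≈ 79.79°.
Law of sines gives PR = RQ·sin Q/sin P ≈ 29.328.
Area = ½·RQ·QP·sin Q ≈ 151.3.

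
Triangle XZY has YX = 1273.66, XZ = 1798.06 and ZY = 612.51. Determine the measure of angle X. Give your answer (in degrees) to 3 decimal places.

By the law of cosines, cos X = (YX² + XZ² − ZY²) / (2·YX·XZ) ≈ 0.97813, so ∠X ≈ 12.01°.

12.005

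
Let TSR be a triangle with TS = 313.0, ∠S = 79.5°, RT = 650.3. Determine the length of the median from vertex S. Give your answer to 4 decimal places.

m_S ≈ 376.3670

Law of sines: sin R = TS·sin S/RT ≈ 0.47326.
Since RT ≥ TS, only the acute value applies: ∠R ≈ 28.25°.
Then ∠T = 180° − ∠S − ∠R ≈ 72.25°.
Law of sines gives SR = RT·sin T/sin S ≈ 629.9.
Median from S: ½√(2·TS² + 2·SR² − RT²) ≈ 376.37.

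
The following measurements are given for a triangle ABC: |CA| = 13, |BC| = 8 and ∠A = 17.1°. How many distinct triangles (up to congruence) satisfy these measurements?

|CA|·sin A = 13·sin(17.1°) ≈ 3.823.
Since |CA| sin A < |BC| < |CA| (3.823 < 8 < 13), two triangles exist.

2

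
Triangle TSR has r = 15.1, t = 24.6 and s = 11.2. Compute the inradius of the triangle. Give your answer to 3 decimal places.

Semiperimeter p = (24.6 + 11.2 + 15.1)/2 = 25.45.
Heron's formula: area = √(25.45·0.85·14.25·10.35) ≈ 56.485.
Inradius = area/p = 56.485/25.45 ≈ 2.2194.

2.219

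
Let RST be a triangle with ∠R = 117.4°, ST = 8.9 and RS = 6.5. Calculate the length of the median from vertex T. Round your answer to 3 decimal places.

Law of sines: sin T = RS·sin R/ST ≈ 0.64840.
Since ST ≥ RS, only the acute value applies: ∠T ≈ 40.42°.
Then ∠S = 180° − ∠R − ∠T ≈ 22.18°.
Law of sines gives TR = ST·sin S/sin R ≈ 3.7842.
Median from T: ½√(2·ST² + 2·TR² − RS²) ≈ 6.0169.

6.017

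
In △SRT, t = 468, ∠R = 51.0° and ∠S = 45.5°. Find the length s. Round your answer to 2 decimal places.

The third angle is ∠T = 180° − ∠S − ∠R = 83.50°.
Law of sines: s = t·sin S/sin T ≈ 335.96.

335.96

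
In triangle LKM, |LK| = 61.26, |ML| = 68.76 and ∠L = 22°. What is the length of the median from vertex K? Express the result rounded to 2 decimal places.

m_K ≈ 32.08

By the law of cosines, |KM|² = |ML|² + |LK|² − 2·|ML|·|LK|·cos L = 669.69, so |KM| ≈ 25.878.
Median from K: ½√(2·|LK|² + 2·|KM|² − |ML|²) ≈ 32.082.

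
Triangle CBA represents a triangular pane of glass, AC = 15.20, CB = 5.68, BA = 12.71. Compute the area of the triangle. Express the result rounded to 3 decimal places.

Semiperimeter s = (12.71 + 15.2 + 5.68)/2 = 16.795.
Heron's formula: area = √(16.795·4.085·1.595·11.115) ≈ 34.876.

area ≈ 34.876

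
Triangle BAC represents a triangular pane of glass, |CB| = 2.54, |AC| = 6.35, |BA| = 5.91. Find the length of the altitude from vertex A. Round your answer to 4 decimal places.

Semiperimeter s = (6.35 + 2.54 + 5.91)/2 = 7.4.
Heron's formula: area = √(7.4·1.05·4.86·1.49) ≈ 7.501.
The altitude from A has length 2·area/|CB| ≈ 5.9063.

h_A ≈ 5.9063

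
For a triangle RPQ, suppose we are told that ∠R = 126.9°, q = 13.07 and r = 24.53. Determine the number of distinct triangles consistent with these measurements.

1

q·sin R = 13.07·sin(126.9°) ≈ 10.45.
Since ∠R is not acute, a triangle exists only if r > q; here r > q, so there is exactly one triangle.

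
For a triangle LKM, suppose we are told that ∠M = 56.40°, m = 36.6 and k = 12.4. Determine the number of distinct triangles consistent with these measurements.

1

k·sin M = 12.4·sin(56.40°) ≈ 10.33.
Since m ≥ k, exactly one triangle exists.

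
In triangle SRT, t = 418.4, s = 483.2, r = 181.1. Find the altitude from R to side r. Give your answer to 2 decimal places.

h_R ≈ 412.37

Semiperimeter p = (483.2 + 181.1 + 418.4)/2 = 541.35.
Heron's formula: area = √(541.35·58.15·360.25·122.95) ≈ 37341.
The altitude from R has length 2·area/r ≈ 412.37.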